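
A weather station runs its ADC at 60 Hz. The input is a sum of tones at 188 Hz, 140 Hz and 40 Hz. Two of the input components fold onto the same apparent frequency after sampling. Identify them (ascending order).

40 Hz, 140 Hz

fs/2 = 30 Hz.
188 Hz mod fs = 8 Hz.
8 Hz ≤ fs/2 = 30 Hz, appears at 8 Hz.
140 Hz mod fs = 20 Hz.
20 Hz ≤ fs/2 = 30 Hz, appears at 20 Hz.
40 Hz > fs/2 = 30 Hz, folds to fs − 40 Hz = 20 Hz.
40 Hz and 140 Hz both map to 20 Hz.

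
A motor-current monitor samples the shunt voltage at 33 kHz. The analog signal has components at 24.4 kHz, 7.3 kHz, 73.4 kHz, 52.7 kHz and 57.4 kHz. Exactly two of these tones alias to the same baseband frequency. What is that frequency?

8.6 kHz

fs/2 = 16.5 kHz.
24.4 kHz > fs/2 = 16.5 kHz, folds to fs − 24.4 kHz = 8.6 kHz.
7.3 kHz ≤ fs/2 = 16.5 kHz, passes unchanged.
73.4 kHz mod fs = 7.4 kHz.
7.4 kHz ≤ fs/2 = 16.5 kHz, appears at 7.4 kHz.
52.7 kHz mod fs = 19.7 kHz.
19.7 kHz > fs/2 = 16.5 kHz, folds to fs − 19.7 kHz = 13.3 kHz.
57.4 kHz mod fs = 24.4 kHz.
24.4 kHz > fs/2 = 16.5 kHz, folds to fs − 24.4 kHz = 8.6 kHz.
24.4 kHz and 57.4 kHz both map to 8.6 kHz.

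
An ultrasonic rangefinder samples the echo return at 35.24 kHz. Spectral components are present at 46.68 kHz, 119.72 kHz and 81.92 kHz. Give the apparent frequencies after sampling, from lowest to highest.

fs/2 = 17.62 kHz.
46.68 kHz mod fs = 11.44 kHz.
11.44 kHz ≤ fs/2 = 17.62 kHz, appears at 11.44 kHz.
119.72 kHz mod fs = 14 kHz.
14 kHz ≤ fs/2 = 17.62 kHz, appears at 14 kHz.
81.92 kHz mod fs = 11.44 kHz.
11.44 kHz ≤ fs/2 = 17.62 kHz, appears at 11.44 kHz.
Distinct values: {11.44 kHz, 14 kHz}.

11.44 kHz, 14 kHz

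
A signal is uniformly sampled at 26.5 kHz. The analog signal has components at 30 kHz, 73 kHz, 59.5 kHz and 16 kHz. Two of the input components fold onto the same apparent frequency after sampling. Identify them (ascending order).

59.5 kHz, 73 kHz

fs/2 = 13.25 kHz.
30 kHz mod fs = 3.5 kHz.
3.5 kHz ≤ fs/2 = 13.25 kHz, appears at 3.5 kHz.
73 kHz mod fs = 20 kHz.
20 kHz > fs/2 = 13.25 kHz, folds to fs − 20 kHz = 6.5 kHz.
59.5 kHz mod fs = 6.5 kHz.
6.5 kHz ≤ fs/2 = 13.25 kHz, appears at 6.5 kHz.
16 kHz > fs/2 = 13.25 kHz, folds to fs − 16 kHz = 10.5 kHz.
59.5 kHz and 73 kHz both map to 6.5 kHz.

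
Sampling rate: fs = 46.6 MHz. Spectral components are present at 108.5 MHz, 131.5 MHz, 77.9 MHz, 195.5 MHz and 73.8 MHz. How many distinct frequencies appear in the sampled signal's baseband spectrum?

fs/2 = 23.3 MHz.
108.5 MHz mod fs = 15.3 MHz.
15.3 MHz ≤ fs/2 = 23.3 MHz, appears at 15.3 MHz.
131.5 MHz mod fs = 38.3 MHz.
38.3 MHz > fs/2 = 23.3 MHz, folds to fs − 38.3 MHz = 8.3 MHz.
77.9 MHz mod fs = 31.3 MHz.
31.3 MHz > fs/2 = 23.3 MHz, folds to fs − 31.3 MHz = 15.3 MHz.
195.5 MHz mod fs = 9.1 MHz.
9.1 MHz ≤ fs/2 = 23.3 MHz, appears at 9.1 MHz.
73.8 MHz mod fs = 27.2 MHz.
27.2 MHz > fs/2 = 23.3 MHz, folds to fs − 27.2 MHz = 19.4 MHz.
Distinct values: {8.3 MHz, 9.1 MHz, 15.3 MHz, 19.4 MHz} → 4.

4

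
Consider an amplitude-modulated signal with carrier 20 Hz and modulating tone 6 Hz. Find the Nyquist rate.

52 Hz

AM sidebands sit at fc ± fm = 14 Hz and 26 Hz.
Highest-frequency component: 26 Hz.
Nyquist rate = 2 × 26 Hz = 52 Hz.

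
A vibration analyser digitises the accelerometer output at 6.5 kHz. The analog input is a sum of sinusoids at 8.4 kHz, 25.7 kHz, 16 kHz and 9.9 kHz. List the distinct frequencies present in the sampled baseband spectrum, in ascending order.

fs/2 = 3.25 kHz.
8.4 kHz mod fs = 1.9 kHz.
1.9 kHz ≤ fs/2 = 3.25 kHz, appears at 1.9 kHz.
25.7 kHz mod fs = 6.2 kHz.
6.2 kHz > fs/2 = 3.25 kHz, folds to fs − 6.2 kHz = 0.3 kHz.
16 kHz mod fs = 3 kHz.
3 kHz ≤ fs/2 = 3.25 kHz, appears at 3 kHz.
9.9 kHz mod fs = 3.4 kHz.
3.4 kHz > fs/2 = 3.25 kHz, folds to fs − 3.4 kHz = 3.1 kHz.
Distinct values: {0.3 kHz, 1.9 kHz, 3 kHz, 3.1 kHz}.

0.3 kHz, 1.9 kHz, 3 kHz, 3.1 kHz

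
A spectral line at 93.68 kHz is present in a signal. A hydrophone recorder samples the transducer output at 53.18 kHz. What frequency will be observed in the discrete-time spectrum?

93.68 kHz mod fs = 40.5 kHz.
40.5 kHz > fs/2 = 26.59 kHz, folds to fs − 40.5 kHz = 12.68 kHz.

12.68 kHz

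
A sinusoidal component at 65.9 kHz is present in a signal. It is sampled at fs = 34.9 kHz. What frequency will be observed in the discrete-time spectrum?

65.9 kHz mod fs = 31 kHz.
31 kHz > fs/2 = 17.45 kHz, folds to fs − 31 kHz = 3.9 kHz.

3.9 kHz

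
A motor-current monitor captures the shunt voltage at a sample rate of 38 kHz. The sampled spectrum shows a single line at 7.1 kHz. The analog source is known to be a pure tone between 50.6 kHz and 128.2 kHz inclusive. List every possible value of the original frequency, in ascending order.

68.9 kHz, 83.1 kHz, 106.9 kHz, 121.1 kHz

Frequencies that alias to 7.1 kHz are k·fs ± 7.1 kHz for integer k ≥ 0.
k=0: 7.1 kHz.
k=1: 30.9 kHz, 45.1 kHz.
k=2: 68.9 kHz, 83.1 kHz.
k=3: 106.9 kHz, 121.1 kHz.
k=4: 144.9 kHz, 159.1 kHz.
Within [50.6 kHz, 128.2 kHz]: 68.9 kHz, 83.1 kHz, 106.9 kHz, 121.1 kHz.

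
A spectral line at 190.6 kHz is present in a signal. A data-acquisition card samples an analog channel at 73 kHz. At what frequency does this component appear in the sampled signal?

190.6 kHz mod fs = 44.6 kHz.
44.6 kHz > fs/2 = 36.5 kHz, folds to fs − 44.6 kHz = 28.4 kHz.

28.4 kHz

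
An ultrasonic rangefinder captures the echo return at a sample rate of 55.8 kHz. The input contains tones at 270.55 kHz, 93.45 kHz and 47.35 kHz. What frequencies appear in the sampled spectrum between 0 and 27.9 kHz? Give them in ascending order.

8.45 kHz, 18.15 kHz

fs/2 = 27.9 kHz.
270.55 kHz mod fs = 47.35 kHz.
47.35 kHz > fs/2 = 27.9 kHz, folds to fs − 47.35 kHz = 8.45 kHz.
93.45 kHz mod fs = 37.65 kHz.
37.65 kHz > fs/2 = 27.9 kHz, folds to fs − 37.65 kHz = 18.15 kHz.
47.35 kHz > fs/2 = 27.9 kHz, folds to fs − 47.35 kHz = 8.45 kHz.
Distinct values: {8.45 kHz, 18.15 kHz}.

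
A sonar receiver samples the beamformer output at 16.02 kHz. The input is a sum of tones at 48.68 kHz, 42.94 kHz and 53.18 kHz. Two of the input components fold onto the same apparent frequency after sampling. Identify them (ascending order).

fs/2 = 8.01 kHz.
48.68 kHz mod fs = 0.62 kHz.
0.62 kHz ≤ fs/2 = 8.01 kHz, appears at 0.62 kHz.
42.94 kHz mod fs = 10.9 kHz.
10.9 kHz > fs/2 = 8.01 kHz, folds to fs − 10.9 kHz = 5.12 kHz.
53.18 kHz mod fs = 5.12 kHz.
5.12 kHz ≤ fs/2 = 8.01 kHz, appears at 5.12 kHz.
42.94 kHz and 53.18 kHz both map to 5.12 kHz.

42.94 kHz, 53.18 kHz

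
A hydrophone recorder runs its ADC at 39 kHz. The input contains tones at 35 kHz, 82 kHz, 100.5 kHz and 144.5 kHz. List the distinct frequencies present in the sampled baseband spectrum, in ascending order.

fs/2 = 19.5 kHz.
35 kHz > fs/2 = 19.5 kHz, folds to fs − 35 kHz = 4 kHz.
82 kHz mod fs = 4 kHz.
4 kHz ≤ fs/2 = 19.5 kHz, appears at 4 kHz.
100.5 kHz mod fs = 22.5 kHz.
22.5 kHz > fs/2 = 19.5 kHz, folds to fs − 22.5 kHz = 16.5 kHz.
144.5 kHz mod fs = 27.5 kHz.
27.5 kHz > fs/2 = 19.5 kHz, folds to fs − 27.5 kHz = 11.5 kHz.
Distinct values: {4 kHz, 11.5 kHz, 16.5 kHz}.

4 kHz, 11.5 kHz, 16.5 kHz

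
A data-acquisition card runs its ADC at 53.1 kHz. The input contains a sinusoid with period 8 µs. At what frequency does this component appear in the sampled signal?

T = 8 µs → f = 1/T = 125 kHz.
125 kHz mod fs = 18.8 kHz.
18.8 kHz ≤ fs/2 = 26.55 kHz, appears at 18.8 kHz.

18.8 kHz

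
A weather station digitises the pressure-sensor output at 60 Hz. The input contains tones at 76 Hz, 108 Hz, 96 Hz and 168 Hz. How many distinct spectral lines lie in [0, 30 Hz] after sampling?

fs/2 = 30 Hz.
76 Hz mod fs = 16 Hz.
16 Hz ≤ fs/2 = 30 Hz, appears at 16 Hz.
108 Hz mod fs = 48 Hz.
48 Hz > fs/2 = 30 Hz, folds to fs − 48 Hz = 12 Hz.
96 Hz mod fs = 36 Hz.
36 Hz > fs/2 = 30 Hz, folds to fs − 36 Hz = 24 Hz.
168 Hz mod fs = 48 Hz.
48 Hz > fs/2 = 30 Hz, folds to fs − 48 Hz = 12 Hz.
Distinct values: {12 Hz, 16 Hz, 24 Hz} → 3.

3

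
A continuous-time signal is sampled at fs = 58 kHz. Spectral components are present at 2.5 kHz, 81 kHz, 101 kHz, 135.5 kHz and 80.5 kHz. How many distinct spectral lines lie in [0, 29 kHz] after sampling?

fs/2 = 29 kHz.
2.5 kHz ≤ fs/2 = 29 kHz, passes unchanged.
81 kHz mod fs = 23 kHz.
23 kHz ≤ fs/2 = 29 kHz, appears at 23 kHz.
101 kHz mod fs = 43 kHz.
43 kHz > fs/2 = 29 kHz, folds to fs − 43 kHz = 15 kHz.
135.5 kHz mod fs = 19.5 kHz.
19.5 kHz ≤ fs/2 = 29 kHz, appears at 19.5 kHz.
80.5 kHz mod fs = 22.5 kHz.
22.5 kHz ≤ fs/2 = 29 kHz, appears at 22.5 kHz.
Distinct values: {2.5 kHz, 15 kHz, 19.5 kHz, 22.5 kHz, 23 kHz} → 5.

5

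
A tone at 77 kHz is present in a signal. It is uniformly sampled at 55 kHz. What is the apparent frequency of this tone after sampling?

77 kHz mod fs = 22 kHz.
22 kHz ≤ fs/2 = 27.5 kHz, appears at 22 kHz.

22 kHz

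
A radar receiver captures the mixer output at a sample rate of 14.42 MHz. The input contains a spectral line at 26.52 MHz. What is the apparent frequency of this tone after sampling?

2.32 MHz

26.52 MHz mod fs = 12.1 MHz.
12.1 MHz > fs/2 = 7.21 MHz, folds to fs − 12.1 MHz = 2.32 MHz.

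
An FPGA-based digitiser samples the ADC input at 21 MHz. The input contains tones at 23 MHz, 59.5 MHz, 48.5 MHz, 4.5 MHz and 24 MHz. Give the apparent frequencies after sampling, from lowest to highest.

2 MHz, 3 MHz, 3.5 MHz, 4.5 MHz, 6.5 MHz

fs/2 = 10.5 MHz.
23 MHz mod fs = 2 MHz.
2 MHz ≤ fs/2 = 10.5 MHz, appears at 2 MHz.
59.5 MHz mod fs = 17.5 MHz.
17.5 MHz > fs/2 = 10.5 MHz, folds to fs − 17.5 MHz = 3.5 MHz.
48.5 MHz mod fs = 6.5 MHz.
6.5 MHz ≤ fs/2 = 10.5 MHz, appears at 6.5 MHz.
4.5 MHz ≤ fs/2 = 10.5 MHz, passes unchanged.
24 MHz mod fs = 3 MHz.
3 MHz ≤ fs/2 = 10.5 MHz, appears at 3 MHz.
Distinct values: {2 MHz, 3 MHz, 3.5 MHz, 4.5 MHz, 6.5 MHz}.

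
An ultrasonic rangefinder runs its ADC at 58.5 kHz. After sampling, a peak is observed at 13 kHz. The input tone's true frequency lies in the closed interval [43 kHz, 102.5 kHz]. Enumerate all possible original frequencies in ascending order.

45.5 kHz, 71.5 kHz

Frequencies that alias to 13 kHz are k·fs ± 13 kHz for integer k ≥ 0.
k=0: 13 kHz.
k=1: 45.5 kHz, 71.5 kHz.
k=2: 104 kHz, 130 kHz.
Within [43 kHz, 102.5 kHz]: 45.5 kHz, 71.5 kHz.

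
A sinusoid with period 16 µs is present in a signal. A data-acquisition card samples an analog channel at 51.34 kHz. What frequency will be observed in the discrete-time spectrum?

T = 16 µs → f = 1/T = 62.5 kHz.
62.5 kHz mod fs = 11.16 kHz.
11.16 kHz ≤ fs/2 = 25.67 kHz, appears at 11.16 kHz.

11.16 kHz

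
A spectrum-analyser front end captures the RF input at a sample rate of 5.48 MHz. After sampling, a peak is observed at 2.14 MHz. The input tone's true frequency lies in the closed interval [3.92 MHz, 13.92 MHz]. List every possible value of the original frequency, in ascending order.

Frequencies that alias to 2.14 MHz are k·fs ± 2.14 MHz for integer k ≥ 0.
k=0: 2.14 MHz.
k=1: 3.34 MHz, 7.62 MHz.
k=2: 8.82 MHz, 13.1 MHz.
k=3: 14.3 MHz, 18.58 MHz.
Within [3.92 MHz, 13.92 MHz]: 7.62 MHz, 8.82 MHz, 13.1 MHz.

7.62 MHz, 8.82 MHz, 13.1 MHz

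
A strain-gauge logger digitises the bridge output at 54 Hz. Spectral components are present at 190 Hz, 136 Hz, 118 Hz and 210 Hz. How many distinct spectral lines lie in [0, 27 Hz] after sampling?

fs/2 = 27 Hz.
190 Hz mod fs = 28 Hz.
28 Hz > fs/2 = 27 Hz, folds to fs − 28 Hz = 26 Hz.
136 Hz mod fs = 28 Hz.
28 Hz > fs/2 = 27 Hz, folds to fs − 28 Hz = 26 Hz.
118 Hz mod fs = 10 Hz.
10 Hz ≤ fs/2 = 27 Hz, appears at 10 Hz.
210 Hz mod fs = 48 Hz.
48 Hz > fs/2 = 27 Hz, folds to fs − 48 Hz = 6 Hz.
Distinct values: {6 Hz, 10 Hz, 26 Hz} → 3.

3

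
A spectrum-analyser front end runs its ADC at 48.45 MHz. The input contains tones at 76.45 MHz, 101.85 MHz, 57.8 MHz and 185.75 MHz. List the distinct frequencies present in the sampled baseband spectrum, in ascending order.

fs/2 = 24.225 MHz.
76.45 MHz mod fs = 28 MHz.
28 MHz > fs/2 = 24.225 MHz, folds to fs − 28 MHz = 20.45 MHz.
101.85 MHz mod fs = 4.95 MHz.
4.95 MHz ≤ fs/2 = 24.225 MHz, appears at 4.95 MHz.
57.8 MHz mod fs = 9.35 MHz.
9.35 MHz ≤ fs/2 = 24.225 MHz, appears at 9.35 MHz.
185.75 MHz mod fs = 40.4 MHz.
40.4 MHz > fs/2 = 24.225 MHz, folds to fs − 40.4 MHz = 8.05 MHz.
Distinct values: {4.95 MHz, 8.05 MHz, 9.35 MHz, 20.45 MHz}.

4.95 MHz, 8.05 MHz, 9.35 MHz, 20.45 MHz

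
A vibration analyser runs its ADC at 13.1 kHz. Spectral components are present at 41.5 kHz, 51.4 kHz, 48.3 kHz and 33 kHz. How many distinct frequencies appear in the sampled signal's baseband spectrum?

4

fs/2 = 6.55 kHz.
41.5 kHz mod fs = 2.2 kHz.
2.2 kHz ≤ fs/2 = 6.55 kHz, appears at 2.2 kHz.
51.4 kHz mod fs = 12.1 kHz.
12.1 kHz > fs/2 = 6.55 kHz, folds to fs − 12.1 kHz = 1 kHz.
48.3 kHz mod fs = 9 kHz.
9 kHz > fs/2 = 6.55 kHz, folds to fs − 9 kHz = 4.1 kHz.
33 kHz mod fs = 6.8 kHz.
6.8 kHz > fs/2 = 6.55 kHz, folds to fs − 6.8 kHz = 6.3 kHz.
Distinct values: {1 kHz, 2.2 kHz, 4.1 kHz, 6.3 kHz} → 4.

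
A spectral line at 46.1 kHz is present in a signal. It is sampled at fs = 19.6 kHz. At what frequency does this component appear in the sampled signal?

6.9 kHz

46.1 kHz mod fs = 6.9 kHz.
6.9 kHz ≤ fs/2 = 9.8 kHz, appears at 6.9 kHz.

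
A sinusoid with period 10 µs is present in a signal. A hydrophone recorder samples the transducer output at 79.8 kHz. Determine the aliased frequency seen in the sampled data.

20.2 kHz

T = 10 µs → f = 1/T = 100 kHz.
100 kHz mod fs = 20.2 kHz.
20.2 kHz ≤ fs/2 = 39.9 kHz, appears at 20.2 kHz.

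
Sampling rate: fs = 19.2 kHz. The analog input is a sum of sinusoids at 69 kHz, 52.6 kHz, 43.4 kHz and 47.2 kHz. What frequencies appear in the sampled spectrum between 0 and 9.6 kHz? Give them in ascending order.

fs/2 = 9.6 kHz.
69 kHz mod fs = 11.4 kHz.
11.4 kHz > fs/2 = 9.6 kHz, folds to fs − 11.4 kHz = 7.8 kHz.
52.6 kHz mod fs = 14.2 kHz.
14.2 kHz > fs/2 = 9.6 kHz, folds to fs − 14.2 kHz = 5 kHz.
43.4 kHz mod fs = 5 kHz.
5 kHz ≤ fs/2 = 9.6 kHz, appears at 5 kHz.
47.2 kHz mod fs = 8.8 kHz.
8.8 kHz ≤ fs/2 = 9.6 kHz, appears at 8.8 kHz.
Distinct values: {5 kHz, 7.8 kHz, 8.8 kHz}.

5 kHz, 7.8 kHz, 8.8 kHz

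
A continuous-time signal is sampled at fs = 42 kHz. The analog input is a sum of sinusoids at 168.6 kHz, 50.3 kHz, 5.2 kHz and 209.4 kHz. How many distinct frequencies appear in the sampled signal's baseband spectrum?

3

fs/2 = 21 kHz.
168.6 kHz mod fs = 0.6 kHz.
0.6 kHz ≤ fs/2 = 21 kHz, appears at 0.6 kHz.
50.3 kHz mod fs = 8.3 kHz.
8.3 kHz ≤ fs/2 = 21 kHz, appears at 8.3 kHz.
5.2 kHz ≤ fs/2 = 21 kHz, passes unchanged.
209.4 kHz mod fs = 41.4 kHz.
41.4 kHz > fs/2 = 21 kHz, folds to fs − 41.4 kHz = 0.6 kHz.
Distinct values: {0.6 kHz, 5.2 kHz, 8.3 kHz} → 3.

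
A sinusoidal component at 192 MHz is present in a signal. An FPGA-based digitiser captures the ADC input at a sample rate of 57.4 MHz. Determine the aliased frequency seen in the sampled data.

19.8 MHz

192 MHz mod fs = 19.8 MHz.
19.8 MHz ≤ fs/2 = 28.7 MHz, appears at 19.8 MHz.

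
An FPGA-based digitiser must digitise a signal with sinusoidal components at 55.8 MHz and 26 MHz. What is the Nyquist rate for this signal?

111.6 MHz

Highest-frequency component: 55.8 MHz.
Nyquist rate = 2 × 55.8 MHz = 111.6 MHz.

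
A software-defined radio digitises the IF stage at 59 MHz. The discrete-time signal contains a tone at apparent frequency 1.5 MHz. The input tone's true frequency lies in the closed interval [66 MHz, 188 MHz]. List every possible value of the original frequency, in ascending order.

116.5 MHz, 119.5 MHz, 175.5 MHz, 178.5 MHz

Frequencies that alias to 1.5 MHz are k·fs ± 1.5 MHz for integer k ≥ 0.
k=0: 1.5 MHz.
k=1: 57.5 MHz, 60.5 MHz.
k=2: 116.5 MHz, 119.5 MHz.
k=3: 175.5 MHz, 178.5 MHz.
k=4: 234.5 MHz, 237.5 MHz.
Within [66 MHz, 188 MHz]: 116.5 MHz, 119.5 MHz, 175.5 MHz, 178.5 MHz.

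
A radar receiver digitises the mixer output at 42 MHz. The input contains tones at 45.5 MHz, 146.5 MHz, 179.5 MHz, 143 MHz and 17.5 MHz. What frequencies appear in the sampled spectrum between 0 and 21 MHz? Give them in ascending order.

fs/2 = 21 MHz.
45.5 MHz mod fs = 3.5 MHz.
3.5 MHz ≤ fs/2 = 21 MHz, appears at 3.5 MHz.
146.5 MHz mod fs = 20.5 MHz.
20.5 MHz ≤ fs/2 = 21 MHz, appears at 20.5 MHz.
179.5 MHz mod fs = 11.5 MHz.
11.5 MHz ≤ fs/2 = 21 MHz, appears at 11.5 MHz.
143 MHz mod fs = 17 MHz.
17 MHz ≤ fs/2 = 21 MHz, appears at 17 MHz.
17.5 MHz ≤ fs/2 = 21 MHz, passes unchanged.
Distinct values: {3.5 MHz, 11.5 MHz, 17 MHz, 17.5 MHz, 20.5 MHz}.

3.5 MHz, 11.5 MHz, 17 MHz, 17.5 MHz, 20.5 MHz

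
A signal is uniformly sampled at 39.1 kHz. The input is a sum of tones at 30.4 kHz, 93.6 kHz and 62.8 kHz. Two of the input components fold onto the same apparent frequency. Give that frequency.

15.4 kHz

fs/2 = 19.55 kHz.
30.4 kHz > fs/2 = 19.55 kHz, folds to fs − 30.4 kHz = 8.7 kHz.
93.6 kHz mod fs = 15.4 kHz.
15.4 kHz ≤ fs/2 = 19.55 kHz, appears at 15.4 kHz.
62.8 kHz mod fs = 23.7 kHz.
23.7 kHz > fs/2 = 19.55 kHz, folds to fs − 23.7 kHz = 15.4 kHz.
62.8 kHz and 93.6 kHz both map to 15.4 kHz.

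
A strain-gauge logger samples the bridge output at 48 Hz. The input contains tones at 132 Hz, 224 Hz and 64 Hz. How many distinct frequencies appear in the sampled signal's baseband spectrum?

2

fs/2 = 24 Hz.
132 Hz mod fs = 36 Hz.
36 Hz > fs/2 = 24 Hz, folds to fs − 36 Hz = 12 Hz.
224 Hz mod fs = 32 Hz.
32 Hz > fs/2 = 24 Hz, folds to fs − 32 Hz = 16 Hz.
64 Hz mod fs = 16 Hz.
16 Hz ≤ fs/2 = 24 Hz, appears at 16 Hz.
Distinct values: {12 Hz, 16 Hz} → 2.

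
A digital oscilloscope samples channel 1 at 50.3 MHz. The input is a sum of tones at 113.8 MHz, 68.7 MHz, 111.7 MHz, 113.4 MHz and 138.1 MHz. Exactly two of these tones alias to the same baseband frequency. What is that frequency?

12.8 MHz

fs/2 = 25.15 MHz.
113.8 MHz mod fs = 13.2 MHz.
13.2 MHz ≤ fs/2 = 25.15 MHz, appears at 13.2 MHz.
68.7 MHz mod fs = 18.4 MHz.
18.4 MHz ≤ fs/2 = 25.15 MHz, appears at 18.4 MHz.
111.7 MHz mod fs = 11.1 MHz.
11.1 MHz ≤ fs/2 = 25.15 MHz, appears at 11.1 MHz.
113.4 MHz mod fs = 12.8 MHz.
12.8 MHz ≤ fs/2 = 25.15 MHz, appears at 12.8 MHz.
138.1 MHz mod fs = 37.5 MHz.
37.5 MHz > fs/2 = 25.15 MHz, folds to fs − 37.5 MHz = 12.8 MHz.
113.4 MHz and 138.1 MHz both map to 12.8 MHz.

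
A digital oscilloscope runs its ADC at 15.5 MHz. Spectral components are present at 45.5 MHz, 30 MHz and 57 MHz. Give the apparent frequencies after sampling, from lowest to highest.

fs/2 = 7.75 MHz.
45.5 MHz mod fs = 14.5 MHz.
14.5 MHz > fs/2 = 7.75 MHz, folds to fs − 14.5 MHz = 1 MHz.
30 MHz mod fs = 14.5 MHz.
14.5 MHz > fs/2 = 7.75 MHz, folds to fs − 14.5 MHz = 1 MHz.
57 MHz mod fs = 10.5 MHz.
10.5 MHz > fs/2 = 7.75 MHz, folds to fs − 10.5 MHz = 5 MHz.
Distinct values: {1 MHz, 5 MHz}.

1 MHz, 5 MHz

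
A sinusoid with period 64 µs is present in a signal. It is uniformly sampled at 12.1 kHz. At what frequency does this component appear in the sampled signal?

T = 64 µs → f = 1/T = 15.625 kHz.
15.625 kHz mod fs = 3.525 kHz.
3.525 kHz ≤ fs/2 = 6.05 kHz, appears at 3.525 kHz.

3.525 kHz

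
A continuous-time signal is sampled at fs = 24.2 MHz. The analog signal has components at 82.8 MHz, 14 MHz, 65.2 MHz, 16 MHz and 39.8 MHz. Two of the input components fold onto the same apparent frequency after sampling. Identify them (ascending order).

14 MHz, 82.8 MHz

fs/2 = 12.1 MHz.
82.8 MHz mod fs = 10.2 MHz.
10.2 MHz ≤ fs/2 = 12.1 MHz, appears at 10.2 MHz.
14 MHz > fs/2 = 12.1 MHz, folds to fs − 14 MHz = 10.2 MHz.
65.2 MHz mod fs = 16.8 MHz.
16.8 MHz > fs/2 = 12.1 MHz, folds to fs − 16.8 MHz = 7.4 MHz.
16 MHz > fs/2 = 12.1 MHz, folds to fs − 16 MHz = 8.2 MHz.
39.8 MHz mod fs = 15.6 MHz.
15.6 MHz > fs/2 = 12.1 MHz, folds to fs − 15.6 MHz = 8.6 MHz.
14 MHz and 82.8 MHz both map to 10.2 MHz.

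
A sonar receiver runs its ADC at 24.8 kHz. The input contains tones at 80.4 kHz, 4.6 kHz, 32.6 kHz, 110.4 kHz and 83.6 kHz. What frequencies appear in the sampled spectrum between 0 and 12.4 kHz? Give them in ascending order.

4.6 kHz, 6 kHz, 7.8 kHz, 9.2 kHz, 11.2 kHz

fs/2 = 12.4 kHz.
80.4 kHz mod fs = 6 kHz.
6 kHz ≤ fs/2 = 12.4 kHz, appears at 6 kHz.
4.6 kHz ≤ fs/2 = 12.4 kHz, passes unchanged.
32.6 kHz mod fs = 7.8 kHz.
7.8 kHz ≤ fs/2 = 12.4 kHz, appears at 7.8 kHz.
110.4 kHz mod fs = 11.2 kHz.
11.2 kHz ≤ fs/2 = 12.4 kHz, appears at 11.2 kHz.
83.6 kHz mod fs = 9.2 kHz.
9.2 kHz ≤ fs/2 = 12.4 kHz, appears at 9.2 kHz.
Distinct values: {4.6 kHz, 6 kHz, 7.8 kHz, 9.2 kHz, 11.2 kHz}.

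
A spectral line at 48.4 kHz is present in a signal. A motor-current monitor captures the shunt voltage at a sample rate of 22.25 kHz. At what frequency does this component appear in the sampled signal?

3.9 kHz

48.4 kHz mod fs = 3.9 kHz.
3.9 kHz ≤ fs/2 = 11.125 kHz, appears at 3.9 kHz.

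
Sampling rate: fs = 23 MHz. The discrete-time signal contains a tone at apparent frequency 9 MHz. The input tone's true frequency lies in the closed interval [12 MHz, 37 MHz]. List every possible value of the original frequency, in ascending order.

Frequencies that alias to 9 MHz are k·fs ± 9 MHz for integer k ≥ 0.
k=0: 9 MHz.
k=1: 14 MHz, 32 MHz.
k=2: 37 MHz, 55 MHz.
k=3: 60 MHz, 78 MHz.
Within [12 MHz, 37 MHz]: 14 MHz, 32 MHz, 37 MHz.

14 MHz, 32 MHz, 37 MHz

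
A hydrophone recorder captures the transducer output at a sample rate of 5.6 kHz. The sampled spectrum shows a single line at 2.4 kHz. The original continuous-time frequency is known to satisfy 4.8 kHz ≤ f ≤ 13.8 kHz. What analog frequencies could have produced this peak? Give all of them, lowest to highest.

8 kHz, 8.8 kHz, 13.6 kHz

Frequencies that alias to 2.4 kHz are k·fs ± 2.4 kHz for integer k ≥ 0.
k=0: 2.4 kHz.
k=1: 3.2 kHz, 8 kHz.
k=2: 8.8 kHz, 13.6 kHz.
k=3: 14.4 kHz, 19.2 kHz.
Within [4.8 kHz, 13.8 kHz]: 8 kHz, 8.8 kHz, 13.6 kHz.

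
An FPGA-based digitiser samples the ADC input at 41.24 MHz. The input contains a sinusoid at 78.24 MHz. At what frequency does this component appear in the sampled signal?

4.24 MHz

78.24 MHz mod fs = 37 MHz.
37 MHz > fs/2 = 20.62 MHz, folds to fs − 37 MHz = 4.24 MHz.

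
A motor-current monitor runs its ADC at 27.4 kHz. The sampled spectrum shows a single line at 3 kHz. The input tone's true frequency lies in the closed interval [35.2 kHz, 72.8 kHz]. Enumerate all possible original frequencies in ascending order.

Frequencies that alias to 3 kHz are k·fs ± 3 kHz for integer k ≥ 0.
k=0: 3 kHz.
k=1: 24.4 kHz, 30.4 kHz.
k=2: 51.8 kHz, 57.8 kHz.
k=3: 79.2 kHz, 85.2 kHz.
Within [35.2 kHz, 72.8 kHz]: 51.8 kHz, 57.8 kHz.

51.8 kHz, 57.8 kHz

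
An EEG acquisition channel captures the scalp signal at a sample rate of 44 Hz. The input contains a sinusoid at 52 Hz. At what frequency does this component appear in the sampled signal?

8 Hz

52 Hz mod fs = 8 Hz.
8 Hz ≤ fs/2 = 22 Hz, appears at 8 Hz.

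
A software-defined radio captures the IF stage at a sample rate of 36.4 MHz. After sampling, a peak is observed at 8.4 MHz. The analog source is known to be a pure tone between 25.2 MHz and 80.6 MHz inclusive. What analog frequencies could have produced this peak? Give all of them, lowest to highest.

28 MHz, 44.8 MHz, 64.4 MHz

Frequencies that alias to 8.4 MHz are k·fs ± 8.4 MHz for integer k ≥ 0.
k=0: 8.4 MHz.
k=1: 28 MHz, 44.8 MHz.
k=2: 64.4 MHz, 81.2 MHz.
k=3: 100.8 MHz, 117.6 MHz.
Within [25.2 MHz, 80.6 MHz]: 28 MHz, 44.8 MHz, 64.4 MHz.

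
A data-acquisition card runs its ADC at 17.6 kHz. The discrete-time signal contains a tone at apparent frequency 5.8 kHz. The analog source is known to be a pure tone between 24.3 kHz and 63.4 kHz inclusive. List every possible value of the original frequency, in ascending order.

29.4 kHz, 41 kHz, 47 kHz, 58.6 kHz

Frequencies that alias to 5.8 kHz are k·fs ± 5.8 kHz for integer k ≥ 0.
k=0: 5.8 kHz.
k=1: 11.8 kHz, 23.4 kHz.
k=2: 29.4 kHz, 41 kHz.
k=3: 47 kHz, 58.6 kHz.
k=4: 64.6 kHz, 76.2 kHz.
Within [24.3 kHz, 63.4 kHz]: 29.4 kHz, 41 kHz, 47 kHz, 58.6 kHz.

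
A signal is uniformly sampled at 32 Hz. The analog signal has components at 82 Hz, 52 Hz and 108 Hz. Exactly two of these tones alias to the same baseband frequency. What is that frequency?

12 Hz

fs/2 = 16 Hz.
82 Hz mod fs = 18 Hz.
18 Hz > fs/2 = 16 Hz, folds to fs − 18 Hz = 14 Hz.
52 Hz mod fs = 20 Hz.
20 Hz > fs/2 = 16 Hz, folds to fs − 20 Hz = 12 Hz.
108 Hz mod fs = 12 Hz.
12 Hz ≤ fs/2 = 16 Hz, appears at 12 Hz.
52 Hz and 108 Hz both map to 12 Hz.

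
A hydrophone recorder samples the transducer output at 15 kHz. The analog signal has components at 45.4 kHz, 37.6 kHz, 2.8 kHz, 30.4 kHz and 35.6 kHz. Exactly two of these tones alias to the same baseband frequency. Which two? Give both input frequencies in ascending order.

fs/2 = 7.5 kHz.
45.4 kHz mod fs = 0.4 kHz.
0.4 kHz ≤ fs/2 = 7.5 kHz, appears at 0.4 kHz.
37.6 kHz mod fs = 7.6 kHz.
7.6 kHz > fs/2 = 7.5 kHz, folds to fs − 7.6 kHz = 7.4 kHz.
2.8 kHz ≤ fs/2 = 7.5 kHz, passes unchanged.
30.4 kHz mod fs = 0.4 kHz.
0.4 kHz ≤ fs/2 = 7.5 kHz, appears at 0.4 kHz.
35.6 kHz mod fs = 5.6 kHz.
5.6 kHz ≤ fs/2 = 7.5 kHz, appears at 5.6 kHz.
30.4 kHz and 45.4 kHz both map to 0.4 kHz.

30.4 kHz, 45.4 kHz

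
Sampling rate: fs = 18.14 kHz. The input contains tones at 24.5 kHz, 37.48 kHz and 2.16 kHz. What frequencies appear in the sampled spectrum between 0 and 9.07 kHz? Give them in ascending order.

fs/2 = 9.07 kHz.
24.5 kHz mod fs = 6.36 kHz.
6.36 kHz ≤ fs/2 = 9.07 kHz, appears at 6.36 kHz.
37.48 kHz mod fs = 1.2 kHz.
1.2 kHz ≤ fs/2 = 9.07 kHz, appears at 1.2 kHz.
2.16 kHz ≤ fs/2 = 9.07 kHz, passes unchanged.
Distinct values: {1.2 kHz, 2.16 kHz, 6.36 kHz}.

1.2 kHz, 2.16 kHz, 6.36 kHz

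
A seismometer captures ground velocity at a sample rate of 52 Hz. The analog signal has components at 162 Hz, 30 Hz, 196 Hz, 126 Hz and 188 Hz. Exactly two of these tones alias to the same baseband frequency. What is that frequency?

fs/2 = 26 Hz.
162 Hz mod fs = 6 Hz.
6 Hz ≤ fs/2 = 26 Hz, appears at 6 Hz.
30 Hz > fs/2 = 26 Hz, folds to fs − 30 Hz = 22 Hz.
196 Hz mod fs = 40 Hz.
40 Hz > fs/2 = 26 Hz, folds to fs − 40 Hz = 12 Hz.
126 Hz mod fs = 22 Hz.
22 Hz ≤ fs/2 = 26 Hz, appears at 22 Hz.
188 Hz mod fs = 32 Hz.
32 Hz > fs/2 = 26 Hz, folds to fs − 32 Hz = 20 Hz.
30 Hz and 126 Hz both map to 22 Hz.

22 Hz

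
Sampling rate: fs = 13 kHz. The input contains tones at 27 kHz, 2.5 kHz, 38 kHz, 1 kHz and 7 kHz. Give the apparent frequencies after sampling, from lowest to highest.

1 kHz, 2.5 kHz, 6 kHz

fs/2 = 6.5 kHz.
27 kHz mod fs = 1 kHz.
1 kHz ≤ fs/2 = 6.5 kHz, appears at 1 kHz.
2.5 kHz ≤ fs/2 = 6.5 kHz, passes unchanged.
38 kHz mod fs = 12 kHz.
12 kHz > fs/2 = 6.5 kHz, folds to fs − 12 kHz = 1 kHz.
1 kHz ≤ fs/2 = 6.5 kHz, passes unchanged.
7 kHz > fs/2 = 6.5 kHz, folds to fs − 7 kHz = 6 kHz.
Distinct values: {1 kHz, 2.5 kHz, 6 kHz}.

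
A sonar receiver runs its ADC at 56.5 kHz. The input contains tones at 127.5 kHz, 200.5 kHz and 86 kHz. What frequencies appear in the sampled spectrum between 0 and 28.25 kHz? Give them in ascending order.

14.5 kHz, 25.5 kHz, 27 kHz

fs/2 = 28.25 kHz.
127.5 kHz mod fs = 14.5 kHz.
14.5 kHz ≤ fs/2 = 28.25 kHz, appears at 14.5 kHz.
200.5 kHz mod fs = 31 kHz.
31 kHz > fs/2 = 28.25 kHz, folds to fs − 31 kHz = 25.5 kHz.
86 kHz mod fs = 29.5 kHz.
29.5 kHz > fs/2 = 28.25 kHz, folds to fs − 29.5 kHz = 27 kHz.
Distinct values: {14.5 kHz, 25.5 kHz, 27 kHz}.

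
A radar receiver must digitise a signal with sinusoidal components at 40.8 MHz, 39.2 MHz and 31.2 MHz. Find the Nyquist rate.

81.6 MHz

Highest-frequency component: 40.8 MHz.
Nyquist rate = 2 × 40.8 MHz = 81.6 MHz.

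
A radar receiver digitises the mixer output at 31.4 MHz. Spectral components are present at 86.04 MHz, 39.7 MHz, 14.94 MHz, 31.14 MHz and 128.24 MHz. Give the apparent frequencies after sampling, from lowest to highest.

0.26 MHz, 2.64 MHz, 8.16 MHz, 8.3 MHz, 14.94 MHz

fs/2 = 15.7 MHz.
86.04 MHz mod fs = 23.24 MHz.
23.24 MHz > fs/2 = 15.7 MHz, folds to fs − 23.24 MHz = 8.16 MHz.
39.7 MHz mod fs = 8.3 MHz.
8.3 MHz ≤ fs/2 = 15.7 MHz, appears at 8.3 MHz.
14.94 MHz ≤ fs/2 = 15.7 MHz, passes unchanged.
31.14 MHz > fs/2 = 15.7 MHz, folds to fs − 31.14 MHz = 0.26 MHz.
128.24 MHz mod fs = 2.64 MHz.
2.64 MHz ≤ fs/2 = 15.7 MHz, appears at 2.64 MHz.
Distinct values: {0.26 MHz, 2.64 MHz, 8.16 MHz, 8.3 MHz, 14.94 MHz}.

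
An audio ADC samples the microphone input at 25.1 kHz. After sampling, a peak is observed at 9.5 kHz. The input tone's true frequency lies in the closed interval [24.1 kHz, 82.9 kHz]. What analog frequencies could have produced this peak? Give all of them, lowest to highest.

Frequencies that alias to 9.5 kHz are k·fs ± 9.5 kHz for integer k ≥ 0.
k=0: 9.5 kHz.
k=1: 15.6 kHz, 34.6 kHz.
k=2: 40.7 kHz, 59.7 kHz.
k=3: 65.8 kHz, 84.8 kHz.
k=4: 90.9 kHz, 109.9 kHz.
Within [24.1 kHz, 82.9 kHz]: 34.6 kHz, 40.7 kHz, 59.7 kHz, 65.8 kHz.

34.6 kHz, 40.7 kHz, 59.7 kHz, 65.8 kHz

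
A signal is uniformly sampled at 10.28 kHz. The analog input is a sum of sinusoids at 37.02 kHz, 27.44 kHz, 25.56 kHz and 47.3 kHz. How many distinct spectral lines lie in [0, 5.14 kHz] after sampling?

3

fs/2 = 5.14 kHz.
37.02 kHz mod fs = 6.18 kHz.
6.18 kHz > fs/2 = 5.14 kHz, folds to fs − 6.18 kHz = 4.1 kHz.
27.44 kHz mod fs = 6.88 kHz.
6.88 kHz > fs/2 = 5.14 kHz, folds to fs − 6.88 kHz = 3.4 kHz.
25.56 kHz mod fs = 5 kHz.
5 kHz ≤ fs/2 = 5.14 kHz, appears at 5 kHz.
47.3 kHz mod fs = 6.18 kHz.
6.18 kHz > fs/2 = 5.14 kHz, folds to fs − 6.18 kHz = 4.1 kHz.
Distinct values: {3.4 kHz, 4.1 kHz, 5 kHz} → 3.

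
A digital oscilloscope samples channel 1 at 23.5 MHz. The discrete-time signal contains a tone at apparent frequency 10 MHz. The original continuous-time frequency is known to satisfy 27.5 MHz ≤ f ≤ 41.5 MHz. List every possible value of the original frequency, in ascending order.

Frequencies that alias to 10 MHz are k·fs ± 10 MHz for integer k ≥ 0.
k=0: 10 MHz.
k=1: 13.5 MHz, 33.5 MHz.
k=2: 37 MHz, 57 MHz.
k=3: 60.5 MHz, 80.5 MHz.
Within [27.5 MHz, 41.5 MHz]: 33.5 MHz, 37 MHz.

33.5 MHz, 37 MHz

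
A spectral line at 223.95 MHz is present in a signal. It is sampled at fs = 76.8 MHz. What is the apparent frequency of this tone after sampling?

6.45 MHz

223.95 MHz mod fs = 70.35 MHz.
70.35 MHz > fs/2 = 38.4 MHz, folds to fs − 70.35 MHz = 6.45 MHz.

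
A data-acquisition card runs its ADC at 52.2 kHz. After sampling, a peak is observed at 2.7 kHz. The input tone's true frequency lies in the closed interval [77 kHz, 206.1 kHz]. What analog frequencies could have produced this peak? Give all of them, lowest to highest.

Frequencies that alias to 2.7 kHz are k·fs ± 2.7 kHz for integer k ≥ 0.
k=0: 2.7 kHz.
k=1: 49.5 kHz, 54.9 kHz.
k=2: 101.7 kHz, 107.1 kHz.
k=3: 153.9 kHz, 159.3 kHz.
k=4: 206.1 kHz, 211.5 kHz.
k=5: 258.3 kHz, 263.7 kHz.
Within [77 kHz, 206.1 kHz]: 101.7 kHz, 107.1 kHz, 153.9 kHz, 159.3 kHz, 206.1 kHz.

101.7 kHz, 107.1 kHz, 153.9 kHz, 159.3 kHz, 206.1 kHz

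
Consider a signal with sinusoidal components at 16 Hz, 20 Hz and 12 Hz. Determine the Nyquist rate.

Highest-frequency component: 20 Hz.
Nyquist rate = 2 × 20 Hz = 40 Hz.

40 Hz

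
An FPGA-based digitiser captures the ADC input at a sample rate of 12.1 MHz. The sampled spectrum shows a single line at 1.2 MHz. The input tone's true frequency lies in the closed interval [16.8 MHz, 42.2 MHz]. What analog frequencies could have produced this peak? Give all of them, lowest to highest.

Frequencies that alias to 1.2 MHz are k·fs ± 1.2 MHz for integer k ≥ 0.
k=0: 1.2 MHz.
k=1: 10.9 MHz, 13.3 MHz.
k=2: 23 MHz, 25.4 MHz.
k=3: 35.1 MHz, 37.5 MHz.
k=4: 47.2 MHz, 49.6 MHz.
Within [16.8 MHz, 42.2 MHz]: 23 MHz, 25.4 MHz, 35.1 MHz, 37.5 MHz.

23 MHz, 25.4 MHz, 35.1 MHz, 37.5 MHz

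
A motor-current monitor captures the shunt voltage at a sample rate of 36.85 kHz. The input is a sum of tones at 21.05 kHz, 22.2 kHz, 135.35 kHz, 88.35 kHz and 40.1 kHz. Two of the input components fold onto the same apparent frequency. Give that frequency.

14.65 kHz

fs/2 = 18.425 kHz.
21.05 kHz > fs/2 = 18.425 kHz, folds to fs − 21.05 kHz = 15.8 kHz.
22.2 kHz > fs/2 = 18.425 kHz, folds to fs − 22.2 kHz = 14.65 kHz.
135.35 kHz mod fs = 24.8 kHz.
24.8 kHz > fs/2 = 18.425 kHz, folds to fs − 24.8 kHz = 12.05 kHz.
88.35 kHz mod fs = 14.65 kHz.
14.65 kHz ≤ fs/2 = 18.425 kHz, appears at 14.65 kHz.
40.1 kHz mod fs = 3.25 kHz.
3.25 kHz ≤ fs/2 = 18.425 kHz, appears at 3.25 kHz.
22.2 kHz and 88.35 kHz both map to 14.65 kHz.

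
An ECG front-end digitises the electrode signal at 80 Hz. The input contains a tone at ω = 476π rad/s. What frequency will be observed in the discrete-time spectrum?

2 Hz

ω = 476π rad/s → f = ω/(2π) = 238 Hz.
238 Hz mod fs = 78 Hz.
78 Hz > fs/2 = 40 Hz, folds to fs − 78 Hz = 2 Hz.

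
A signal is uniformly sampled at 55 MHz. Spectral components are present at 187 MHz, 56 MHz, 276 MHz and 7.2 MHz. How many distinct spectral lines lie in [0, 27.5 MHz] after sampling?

3

fs/2 = 27.5 MHz.
187 MHz mod fs = 22 MHz.
22 MHz ≤ fs/2 = 27.5 MHz, appears at 22 MHz.
56 MHz mod fs = 1 MHz.
1 MHz ≤ fs/2 = 27.5 MHz, appears at 1 MHz.
276 MHz mod fs = 1 MHz.
1 MHz ≤ fs/2 = 27.5 MHz, appears at 1 MHz.
7.2 MHz ≤ fs/2 = 27.5 MHz, passes unchanged.
Distinct values: {1 MHz, 7.2 MHz, 22 MHz} → 3.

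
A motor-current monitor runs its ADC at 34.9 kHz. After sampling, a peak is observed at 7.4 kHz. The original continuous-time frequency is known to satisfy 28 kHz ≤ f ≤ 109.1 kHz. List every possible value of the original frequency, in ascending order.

42.3 kHz, 62.4 kHz, 77.2 kHz, 97.3 kHz

Frequencies that alias to 7.4 kHz are k·fs ± 7.4 kHz for integer k ≥ 0.
k=0: 7.4 kHz.
k=1: 27.5 kHz, 42.3 kHz.
k=2: 62.4 kHz, 77.2 kHz.
k=3: 97.3 kHz, 112.1 kHz.
k=4: 132.2 kHz, 147 kHz.
Within [28 kHz, 109.1 kHz]: 42.3 kHz, 62.4 kHz, 77.2 kHz, 97.3 kHz.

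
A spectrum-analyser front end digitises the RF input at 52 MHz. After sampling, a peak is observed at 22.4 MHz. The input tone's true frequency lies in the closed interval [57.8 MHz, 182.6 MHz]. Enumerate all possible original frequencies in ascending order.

Frequencies that alias to 22.4 MHz are k·fs ± 22.4 MHz for integer k ≥ 0.
k=0: 22.4 MHz.
k=1: 29.6 MHz, 74.4 MHz.
k=2: 81.6 MHz, 126.4 MHz.
k=3: 133.6 MHz, 178.4 MHz.
k=4: 185.6 MHz, 230.4 MHz.
Within [57.8 MHz, 182.6 MHz]: 74.4 MHz, 81.6 MHz, 126.4 MHz, 133.6 MHz, 178.4 MHz.

74.4 MHz, 81.6 MHz, 126.4 MHz, 133.6 MHz, 178.4 MHz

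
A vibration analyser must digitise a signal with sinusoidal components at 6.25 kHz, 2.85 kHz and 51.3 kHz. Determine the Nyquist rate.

102.6 kHz

Highest-frequency component: 51.3 kHz.
Nyquist rate = 2 × 51.3 kHz = 102.6 kHz.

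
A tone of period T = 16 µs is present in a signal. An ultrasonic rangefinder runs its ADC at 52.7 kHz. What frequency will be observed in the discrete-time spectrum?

T = 16 µs → f = 1/T = 62.5 kHz.
62.5 kHz mod fs = 9.8 kHz.
9.8 kHz ≤ fs/2 = 26.35 kHz, appears at 9.8 kHz.

9.8 kHz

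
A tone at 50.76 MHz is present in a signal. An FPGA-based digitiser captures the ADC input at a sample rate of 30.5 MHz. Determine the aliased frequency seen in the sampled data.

50.76 MHz mod fs = 20.26 MHz.
20.26 MHz > fs/2 = 15.25 MHz, folds to fs − 20.26 MHz = 10.24 MHz.

10.24 MHz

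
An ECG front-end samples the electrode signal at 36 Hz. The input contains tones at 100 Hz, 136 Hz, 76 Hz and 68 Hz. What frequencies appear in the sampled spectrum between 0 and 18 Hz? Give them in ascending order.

4 Hz, 8 Hz

fs/2 = 18 Hz.
100 Hz mod fs = 28 Hz.
28 Hz > fs/2 = 18 Hz, folds to fs − 28 Hz = 8 Hz.
136 Hz mod fs = 28 Hz.
28 Hz > fs/2 = 18 Hz, folds to fs − 28 Hz = 8 Hz.
76 Hz mod fs = 4 Hz.
4 Hz ≤ fs/2 = 18 Hz, appears at 4 Hz.
68 Hz mod fs = 32 Hz.
32 Hz > fs/2 = 18 Hz, folds to fs − 32 Hz = 4 Hz.
Distinct values: {4 Hz, 8 Hz}.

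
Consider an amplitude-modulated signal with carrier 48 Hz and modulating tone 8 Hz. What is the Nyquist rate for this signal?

112 Hz

AM sidebands sit at fc ± fm = 40 Hz and 56 Hz.
Highest-frequency component: 56 Hz.
Nyquist rate = 2 × 56 Hz = 112 Hz.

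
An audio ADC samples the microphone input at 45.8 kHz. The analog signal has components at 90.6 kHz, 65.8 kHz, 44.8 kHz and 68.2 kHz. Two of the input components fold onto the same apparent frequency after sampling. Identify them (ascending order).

fs/2 = 22.9 kHz.
90.6 kHz mod fs = 44.8 kHz.
44.8 kHz > fs/2 = 22.9 kHz, folds to fs − 44.8 kHz = 1 kHz.
65.8 kHz mod fs = 20 kHz.
20 kHz ≤ fs/2 = 22.9 kHz, appears at 20 kHz.
44.8 kHz > fs/2 = 22.9 kHz, folds to fs − 44.8 kHz = 1 kHz.
68.2 kHz mod fs = 22.4 kHz.
22.4 kHz ≤ fs/2 = 22.9 kHz, appears at 22.4 kHz.
44.8 kHz and 90.6 kHz both map to 1 kHz.

44.8 kHz, 90.6 kHz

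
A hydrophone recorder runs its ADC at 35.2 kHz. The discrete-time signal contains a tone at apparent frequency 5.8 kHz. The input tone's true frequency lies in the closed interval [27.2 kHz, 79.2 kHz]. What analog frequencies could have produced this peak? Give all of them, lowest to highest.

Frequencies that alias to 5.8 kHz are k·fs ± 5.8 kHz for integer k ≥ 0.
k=0: 5.8 kHz.
k=1: 29.4 kHz, 41 kHz.
k=2: 64.6 kHz, 76.2 kHz.
k=3: 99.8 kHz, 111.4 kHz.
Within [27.2 kHz, 79.2 kHz]: 29.4 kHz, 41 kHz, 64.6 kHz, 76.2 kHz.

29.4 kHz, 41 kHz, 64.6 kHz, 76.2 kHz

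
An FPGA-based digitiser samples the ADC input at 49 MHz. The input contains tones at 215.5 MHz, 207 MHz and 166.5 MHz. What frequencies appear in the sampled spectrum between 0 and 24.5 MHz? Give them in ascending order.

fs/2 = 24.5 MHz.
215.5 MHz mod fs = 19.5 MHz.
19.5 MHz ≤ fs/2 = 24.5 MHz, appears at 19.5 MHz.
207 MHz mod fs = 11 MHz.
11 MHz ≤ fs/2 = 24.5 MHz, appears at 11 MHz.
166.5 MHz mod fs = 19.5 MHz.
19.5 MHz ≤ fs/2 = 24.5 MHz, appears at 19.5 MHz.
Distinct values: {11 MHz, 19.5 MHz}.

11 MHz, 19.5 MHz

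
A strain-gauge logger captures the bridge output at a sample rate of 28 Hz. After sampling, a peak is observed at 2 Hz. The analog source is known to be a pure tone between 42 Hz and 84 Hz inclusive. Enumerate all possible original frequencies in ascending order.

Frequencies that alias to 2 Hz are k·fs ± 2 Hz for integer k ≥ 0.
k=0: 2 Hz.
k=1: 26 Hz, 30 Hz.
k=2: 54 Hz, 58 Hz.
k=3: 82 Hz, 86 Hz.
k=4: 110 Hz, 114 Hz.
Within [42 Hz, 84 Hz]: 54 Hz, 58 Hz, 82 Hz.

54 Hz, 58 Hz, 82 Hz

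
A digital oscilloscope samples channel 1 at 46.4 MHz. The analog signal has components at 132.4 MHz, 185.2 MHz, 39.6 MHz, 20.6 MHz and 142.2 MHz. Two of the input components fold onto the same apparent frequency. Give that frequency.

6.8 MHz

fs/2 = 23.2 MHz.
132.4 MHz mod fs = 39.6 MHz.
39.6 MHz > fs/2 = 23.2 MHz, folds to fs − 39.6 MHz = 6.8 MHz.
185.2 MHz mod fs = 46 MHz.
46 MHz > fs/2 = 23.2 MHz, folds to fs − 46 MHz = 0.4 MHz.
39.6 MHz > fs/2 = 23.2 MHz, folds to fs − 39.6 MHz = 6.8 MHz.
20.6 MHz ≤ fs/2 = 23.2 MHz, passes unchanged.
142.2 MHz mod fs = 3 MHz.
3 MHz ≤ fs/2 = 23.2 MHz, appears at 3 MHz.
39.6 MHz and 132.4 MHz both map to 6.8 MHz.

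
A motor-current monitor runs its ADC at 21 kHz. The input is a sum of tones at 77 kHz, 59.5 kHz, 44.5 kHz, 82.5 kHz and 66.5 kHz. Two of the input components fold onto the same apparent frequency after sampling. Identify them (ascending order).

59.5 kHz, 66.5 kHz

fs/2 = 10.5 kHz.
77 kHz mod fs = 14 kHz.
14 kHz > fs/2 = 10.5 kHz, folds to fs − 14 kHz = 7 kHz.
59.5 kHz mod fs = 17.5 kHz.
17.5 kHz > fs/2 = 10.5 kHz, folds to fs − 17.5 kHz = 3.5 kHz.
44.5 kHz mod fs = 2.5 kHz.
2.5 kHz ≤ fs/2 = 10.5 kHz, appears at 2.5 kHz.
82.5 kHz mod fs = 19.5 kHz.
19.5 kHz > fs/2 = 10.5 kHz, folds to fs − 19.5 kHz = 1.5 kHz.
66.5 kHz mod fs = 3.5 kHz.
3.5 kHz ≤ fs/2 = 10.5 kHz, appears at 3.5 kHz.
59.5 kHz and 66.5 kHz both map to 3.5 kHz.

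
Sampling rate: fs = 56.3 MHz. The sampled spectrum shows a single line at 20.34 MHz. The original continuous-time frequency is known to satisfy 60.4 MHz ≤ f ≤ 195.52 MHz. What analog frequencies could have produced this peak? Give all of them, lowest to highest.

76.64 MHz, 92.26 MHz, 132.94 MHz, 148.56 MHz, 189.24 MHz

Frequencies that alias to 20.34 MHz are k·fs ± 20.34 MHz for integer k ≥ 0.
k=0: 20.34 MHz.
k=1: 35.96 MHz, 76.64 MHz.
k=2: 92.26 MHz, 132.94 MHz.
k=3: 148.56 MHz, 189.24 MHz.
k=4: 204.86 MHz, 245.54 MHz.
Within [60.4 MHz, 195.52 MHz]: 76.64 MHz, 92.26 MHz, 132.94 MHz, 148.56 MHz, 189.24 MHz.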